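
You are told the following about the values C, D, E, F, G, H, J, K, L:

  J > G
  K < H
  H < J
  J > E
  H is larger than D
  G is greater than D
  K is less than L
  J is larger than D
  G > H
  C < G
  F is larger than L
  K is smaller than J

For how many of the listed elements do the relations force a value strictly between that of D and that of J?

The relations place D below J. An element lies strictly between them when it is forced above D and also forced below J.
Above D: {H, G}. Below J: {E, K, H, C, G}.
Intersection: {H, G} — 2.

2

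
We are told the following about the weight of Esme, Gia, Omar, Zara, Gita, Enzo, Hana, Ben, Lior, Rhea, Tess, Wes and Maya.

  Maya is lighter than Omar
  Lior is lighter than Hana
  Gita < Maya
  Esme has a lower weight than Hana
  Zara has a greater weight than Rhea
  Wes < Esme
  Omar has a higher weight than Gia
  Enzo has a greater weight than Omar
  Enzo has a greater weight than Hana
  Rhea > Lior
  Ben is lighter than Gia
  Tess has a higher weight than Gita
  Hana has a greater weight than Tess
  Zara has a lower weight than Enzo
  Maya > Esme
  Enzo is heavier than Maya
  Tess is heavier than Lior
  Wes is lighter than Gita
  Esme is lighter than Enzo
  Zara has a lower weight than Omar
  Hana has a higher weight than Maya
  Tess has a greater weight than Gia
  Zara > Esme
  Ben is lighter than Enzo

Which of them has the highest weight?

Enzo

Chaining downward from Enzo: directly below it, Esme, Zara, Ben, Maya, Hana, Omar; then Wes, Lior, Rhea, Gita, Gia, Tess.
That covers every other element, and nothing is given above Enzo, so Enzo is the highest weight.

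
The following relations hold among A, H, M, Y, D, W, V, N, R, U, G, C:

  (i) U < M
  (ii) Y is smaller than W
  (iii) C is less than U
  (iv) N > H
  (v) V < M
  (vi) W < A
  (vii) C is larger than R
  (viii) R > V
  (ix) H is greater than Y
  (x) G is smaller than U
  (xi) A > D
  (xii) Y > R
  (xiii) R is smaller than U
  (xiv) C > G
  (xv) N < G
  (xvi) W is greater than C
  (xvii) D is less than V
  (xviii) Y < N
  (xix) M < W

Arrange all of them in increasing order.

The consecutive links are each given: D < V; V < R; R < Y; Y < H; H < N; N < G; G < C; C < U; U < M; M < W; W < A.

D < V < R < Y < H < N < G < C < U < M < W < A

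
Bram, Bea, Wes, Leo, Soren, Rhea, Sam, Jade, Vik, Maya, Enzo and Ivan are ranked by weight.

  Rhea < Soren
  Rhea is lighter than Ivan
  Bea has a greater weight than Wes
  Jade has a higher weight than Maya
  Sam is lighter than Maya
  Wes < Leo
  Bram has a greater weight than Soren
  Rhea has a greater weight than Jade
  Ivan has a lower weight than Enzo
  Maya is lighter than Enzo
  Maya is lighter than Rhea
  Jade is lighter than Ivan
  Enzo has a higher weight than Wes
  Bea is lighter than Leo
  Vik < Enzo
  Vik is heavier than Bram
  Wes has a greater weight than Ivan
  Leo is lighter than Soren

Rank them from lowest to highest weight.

The consecutive links are each given: Sam < Maya; Maya < Jade; Jade < Rhea; Rhea < Ivan; Ivan < Wes; Wes < Bea; Bea < Leo; Leo < Soren; Soren < Bram; Bram < Vik; Vik < Enzo.

Sam < Maya < Jade < Rhea < Ivan < Wes < Bea < Leo < Soren < Bram < Vik < Enzo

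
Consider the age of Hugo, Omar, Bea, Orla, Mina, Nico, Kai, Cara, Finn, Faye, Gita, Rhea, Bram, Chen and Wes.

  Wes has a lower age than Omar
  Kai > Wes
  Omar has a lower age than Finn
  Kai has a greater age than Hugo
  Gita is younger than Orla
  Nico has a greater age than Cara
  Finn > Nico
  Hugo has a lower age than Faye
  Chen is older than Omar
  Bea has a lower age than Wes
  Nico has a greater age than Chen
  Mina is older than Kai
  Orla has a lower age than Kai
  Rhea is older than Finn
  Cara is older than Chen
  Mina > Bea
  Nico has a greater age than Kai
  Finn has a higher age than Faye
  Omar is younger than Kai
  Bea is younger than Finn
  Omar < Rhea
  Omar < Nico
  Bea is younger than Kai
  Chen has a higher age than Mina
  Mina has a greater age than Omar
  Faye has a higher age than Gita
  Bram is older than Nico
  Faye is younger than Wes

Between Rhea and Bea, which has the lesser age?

Bea

Bea < Wes and Wes < Omar give Bea < Omar.
With Omar < Kai: Bea < Wes < Omar < Kai.
With Kai < Mina: Bea < Wes < Omar < Kai < Mina.
Then Mina < Chen extends the chain to Chen.
Then Chen < Cara extends the chain to Cara.
With Cara < Nico: Bea < Wes < Omar < Kai < Mina < Chen < Cara < Nico.
Then Nico < Finn extends the chain to Finn.
Then Finn < Rhea extends the chain to Rhea.
So Bea < Rhea; Bea is the younger of the two.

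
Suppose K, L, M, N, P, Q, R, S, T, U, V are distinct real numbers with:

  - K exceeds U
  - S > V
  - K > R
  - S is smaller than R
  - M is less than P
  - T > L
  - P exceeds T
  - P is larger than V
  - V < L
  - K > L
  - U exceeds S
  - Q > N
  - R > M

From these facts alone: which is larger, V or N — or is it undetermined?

Following every chain through N: above N we get Q.
V is not reached, and no chain runs the other way from V to N.
So the given relations leave the order of N and V undetermined.

undetermined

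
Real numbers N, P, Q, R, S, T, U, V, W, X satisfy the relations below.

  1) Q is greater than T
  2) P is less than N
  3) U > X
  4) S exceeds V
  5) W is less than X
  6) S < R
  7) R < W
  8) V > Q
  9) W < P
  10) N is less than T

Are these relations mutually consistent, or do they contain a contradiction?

inconsistent

We have W < P stated directly, yet also P < N < T < Q < V < S < R < W by chaining the others — so P < W. Contradiction.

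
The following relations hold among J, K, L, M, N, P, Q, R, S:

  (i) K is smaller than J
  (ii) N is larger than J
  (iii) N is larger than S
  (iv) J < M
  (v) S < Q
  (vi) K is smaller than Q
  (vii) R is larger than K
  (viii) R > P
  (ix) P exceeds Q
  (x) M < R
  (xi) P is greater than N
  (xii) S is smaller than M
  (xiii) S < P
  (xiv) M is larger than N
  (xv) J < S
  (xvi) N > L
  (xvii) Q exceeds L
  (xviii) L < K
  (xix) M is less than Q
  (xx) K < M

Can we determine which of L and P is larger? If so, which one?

P

Following the relations from L: L < K < J < S < N < M < Q < P.
So P is larger.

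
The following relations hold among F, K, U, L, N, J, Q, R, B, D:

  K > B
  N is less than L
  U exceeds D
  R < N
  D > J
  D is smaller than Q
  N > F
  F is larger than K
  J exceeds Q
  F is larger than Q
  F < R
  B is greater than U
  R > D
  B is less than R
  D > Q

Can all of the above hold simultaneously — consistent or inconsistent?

Chaining the given relations yields Q < J < D, so Q < D. But one relation states D < Q. These cannot both hold.

inconsistent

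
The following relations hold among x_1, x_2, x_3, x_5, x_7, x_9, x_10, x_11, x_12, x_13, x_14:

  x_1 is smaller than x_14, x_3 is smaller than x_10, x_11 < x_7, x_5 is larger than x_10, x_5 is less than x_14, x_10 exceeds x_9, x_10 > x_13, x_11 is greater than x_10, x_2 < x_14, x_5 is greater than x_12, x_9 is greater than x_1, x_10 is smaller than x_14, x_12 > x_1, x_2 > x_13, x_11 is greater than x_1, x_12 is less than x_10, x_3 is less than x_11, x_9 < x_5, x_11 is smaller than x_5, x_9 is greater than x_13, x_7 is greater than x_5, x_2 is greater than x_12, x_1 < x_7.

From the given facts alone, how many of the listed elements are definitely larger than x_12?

From x_12 the given relations immediately reach x_2, x_10, x_5.
From those, x_11, x_7, x_14 — 6 in total.
Nothing else is reachable above x_12; 6 in all.

6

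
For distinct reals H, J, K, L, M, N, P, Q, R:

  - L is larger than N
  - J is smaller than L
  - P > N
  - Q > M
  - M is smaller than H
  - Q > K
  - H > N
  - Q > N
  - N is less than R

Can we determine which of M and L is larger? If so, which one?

Following every chain through M: above M we get H, Q.
L is not reached, and no chain runs the other way from L to M.
So the given relations leave the order of M and L undetermined.

undetermined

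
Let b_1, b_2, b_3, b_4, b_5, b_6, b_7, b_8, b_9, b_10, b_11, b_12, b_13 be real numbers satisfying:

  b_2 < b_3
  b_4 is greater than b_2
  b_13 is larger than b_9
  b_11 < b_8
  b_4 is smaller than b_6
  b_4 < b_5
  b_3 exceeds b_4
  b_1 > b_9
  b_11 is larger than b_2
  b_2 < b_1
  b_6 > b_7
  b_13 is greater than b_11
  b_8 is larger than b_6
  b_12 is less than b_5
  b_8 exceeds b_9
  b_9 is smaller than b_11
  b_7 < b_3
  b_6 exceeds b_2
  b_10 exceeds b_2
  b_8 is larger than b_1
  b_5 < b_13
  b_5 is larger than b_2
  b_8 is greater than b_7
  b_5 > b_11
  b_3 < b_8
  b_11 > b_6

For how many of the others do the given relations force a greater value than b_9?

From b_9 the given relations immediately reach b_11, b_1, b_13, b_8.
From those, b_5 — 5 in total.
Nothing else is reachable above b_9; 5 in all.

5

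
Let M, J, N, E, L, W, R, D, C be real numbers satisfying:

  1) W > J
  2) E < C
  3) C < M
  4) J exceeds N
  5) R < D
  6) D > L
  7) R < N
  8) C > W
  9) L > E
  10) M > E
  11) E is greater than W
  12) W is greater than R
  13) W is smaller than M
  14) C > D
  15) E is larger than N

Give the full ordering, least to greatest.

The consecutive links are each given: R < N; N < J; J < W; W < E; E < L; L < D; D < C; C < M.

R < N < J < W < E < L < D < C < M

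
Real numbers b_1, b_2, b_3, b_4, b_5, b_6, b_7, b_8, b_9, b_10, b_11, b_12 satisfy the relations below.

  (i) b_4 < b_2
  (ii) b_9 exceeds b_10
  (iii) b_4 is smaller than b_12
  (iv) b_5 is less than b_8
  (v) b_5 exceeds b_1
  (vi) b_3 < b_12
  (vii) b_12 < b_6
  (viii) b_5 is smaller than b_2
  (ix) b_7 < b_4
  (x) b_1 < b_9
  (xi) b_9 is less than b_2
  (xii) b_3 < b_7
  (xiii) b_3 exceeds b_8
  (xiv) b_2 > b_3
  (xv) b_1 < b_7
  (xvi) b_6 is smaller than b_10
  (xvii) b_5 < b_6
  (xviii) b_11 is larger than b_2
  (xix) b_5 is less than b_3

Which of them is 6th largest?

Chaining the given pairs: b_1 < b_5 < b_8 < b_3 < b_7 < b_4 < b_12 < b_6 < b_10 < b_9 < b_2 < b_11.
The 6th largest is b_12.

b_12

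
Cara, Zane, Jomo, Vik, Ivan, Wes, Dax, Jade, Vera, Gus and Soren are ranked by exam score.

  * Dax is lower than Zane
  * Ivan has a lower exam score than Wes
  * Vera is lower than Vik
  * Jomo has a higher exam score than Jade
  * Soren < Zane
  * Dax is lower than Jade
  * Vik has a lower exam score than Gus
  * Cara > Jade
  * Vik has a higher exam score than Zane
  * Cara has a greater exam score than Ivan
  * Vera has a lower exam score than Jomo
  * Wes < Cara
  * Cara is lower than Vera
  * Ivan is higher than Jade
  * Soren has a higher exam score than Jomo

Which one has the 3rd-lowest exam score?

Ivan

The consecutive relations fix a unique order: Dax < Jade < Ivan < Wes < Cara < Vera < Jomo < Soren < Zane < Vik < Gus.
The 3rd smallest is Ivan.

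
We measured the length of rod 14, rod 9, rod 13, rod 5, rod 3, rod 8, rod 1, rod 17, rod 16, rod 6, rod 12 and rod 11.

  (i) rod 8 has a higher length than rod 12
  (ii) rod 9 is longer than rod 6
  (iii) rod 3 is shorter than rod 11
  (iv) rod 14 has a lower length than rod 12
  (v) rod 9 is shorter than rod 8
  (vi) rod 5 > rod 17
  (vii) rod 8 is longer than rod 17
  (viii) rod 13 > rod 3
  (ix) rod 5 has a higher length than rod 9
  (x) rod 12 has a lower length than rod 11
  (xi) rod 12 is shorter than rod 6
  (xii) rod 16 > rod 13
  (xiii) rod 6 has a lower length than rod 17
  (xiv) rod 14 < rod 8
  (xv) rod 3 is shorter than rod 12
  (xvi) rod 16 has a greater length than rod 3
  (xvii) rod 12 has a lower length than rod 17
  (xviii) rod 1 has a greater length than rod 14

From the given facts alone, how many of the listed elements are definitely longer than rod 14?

8

Directly above rod 14: rod 1, rod 12, rod 8.
One step further: rod 6, rod 17, rod 11 (6 so far).
One step further: rod 9, rod 5 (8 so far).
Nothing else is reachable above rod 14; 8 in all.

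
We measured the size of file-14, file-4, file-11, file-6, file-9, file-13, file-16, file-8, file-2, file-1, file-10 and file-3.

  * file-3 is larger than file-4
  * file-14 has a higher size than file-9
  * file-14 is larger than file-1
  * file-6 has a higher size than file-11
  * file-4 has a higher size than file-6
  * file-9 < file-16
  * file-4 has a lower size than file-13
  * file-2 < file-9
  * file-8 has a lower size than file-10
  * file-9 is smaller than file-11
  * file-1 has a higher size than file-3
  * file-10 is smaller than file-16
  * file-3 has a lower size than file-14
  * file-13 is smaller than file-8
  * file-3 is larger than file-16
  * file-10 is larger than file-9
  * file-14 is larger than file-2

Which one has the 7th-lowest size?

Chaining the given pairs: file-2 < file-9 < file-11 < file-6 < file-4 < file-13 < file-8 < file-10 < file-16 < file-3 < file-1 < file-14.
The 7th smallest is file-8.

file-8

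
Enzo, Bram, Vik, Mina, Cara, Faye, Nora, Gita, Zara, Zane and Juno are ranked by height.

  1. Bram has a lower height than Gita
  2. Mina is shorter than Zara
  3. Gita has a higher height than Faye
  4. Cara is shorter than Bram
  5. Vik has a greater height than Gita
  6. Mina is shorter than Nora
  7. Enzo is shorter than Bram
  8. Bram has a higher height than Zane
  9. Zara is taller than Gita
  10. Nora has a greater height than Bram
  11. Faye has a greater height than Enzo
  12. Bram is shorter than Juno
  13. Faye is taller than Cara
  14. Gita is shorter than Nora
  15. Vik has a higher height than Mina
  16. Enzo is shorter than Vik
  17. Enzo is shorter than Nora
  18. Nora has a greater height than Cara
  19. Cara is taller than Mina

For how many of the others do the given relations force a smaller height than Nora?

Directly below Nora: Enzo, Mina, Cara, Bram, Gita.
One step further: Zane, Faye (7 so far).
No other element is forced below Nora by the given relations, so the count is 7.

7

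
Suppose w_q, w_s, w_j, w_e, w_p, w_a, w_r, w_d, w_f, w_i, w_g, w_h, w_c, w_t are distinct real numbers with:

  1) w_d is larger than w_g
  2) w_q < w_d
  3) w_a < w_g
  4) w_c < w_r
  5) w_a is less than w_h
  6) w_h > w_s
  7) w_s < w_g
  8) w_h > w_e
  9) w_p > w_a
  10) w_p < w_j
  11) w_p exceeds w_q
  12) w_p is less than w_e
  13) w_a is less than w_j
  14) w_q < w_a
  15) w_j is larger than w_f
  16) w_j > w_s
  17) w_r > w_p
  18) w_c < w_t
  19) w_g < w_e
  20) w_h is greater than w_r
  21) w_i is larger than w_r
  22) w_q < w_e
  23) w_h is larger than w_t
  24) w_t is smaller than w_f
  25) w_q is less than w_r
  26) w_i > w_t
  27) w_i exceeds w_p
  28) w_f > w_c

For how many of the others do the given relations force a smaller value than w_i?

Directly below w_i: w_t, w_p, w_r.
One step further: w_c, w_q, w_a (6 so far).
No other element is forced below w_i by the given relations, so the count is 6.

6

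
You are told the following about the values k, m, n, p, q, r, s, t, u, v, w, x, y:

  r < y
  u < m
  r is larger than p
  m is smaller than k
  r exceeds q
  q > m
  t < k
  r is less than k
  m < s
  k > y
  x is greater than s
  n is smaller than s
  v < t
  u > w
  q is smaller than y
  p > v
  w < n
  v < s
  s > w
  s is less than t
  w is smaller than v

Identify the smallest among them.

w

Chaining upward from w: directly above it, u, v, n, s; then m, p, t, x; then q, r, k; then y.
That covers every other element, and nothing is given below w, so w is the smallest.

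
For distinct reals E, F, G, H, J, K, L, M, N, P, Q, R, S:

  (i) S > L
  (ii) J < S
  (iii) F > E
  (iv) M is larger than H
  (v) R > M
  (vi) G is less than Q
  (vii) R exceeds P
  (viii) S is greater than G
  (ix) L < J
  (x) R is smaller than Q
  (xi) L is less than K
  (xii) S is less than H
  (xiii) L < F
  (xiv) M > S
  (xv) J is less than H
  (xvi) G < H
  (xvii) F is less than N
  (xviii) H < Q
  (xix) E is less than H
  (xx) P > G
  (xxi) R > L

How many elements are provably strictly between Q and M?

1

Chaining upward from M reaches: R.
Chaining downward from Q reaches: L, J, G, E, S, P, H, R.
Strictly between M and Q are those in both lists: R — 1 element.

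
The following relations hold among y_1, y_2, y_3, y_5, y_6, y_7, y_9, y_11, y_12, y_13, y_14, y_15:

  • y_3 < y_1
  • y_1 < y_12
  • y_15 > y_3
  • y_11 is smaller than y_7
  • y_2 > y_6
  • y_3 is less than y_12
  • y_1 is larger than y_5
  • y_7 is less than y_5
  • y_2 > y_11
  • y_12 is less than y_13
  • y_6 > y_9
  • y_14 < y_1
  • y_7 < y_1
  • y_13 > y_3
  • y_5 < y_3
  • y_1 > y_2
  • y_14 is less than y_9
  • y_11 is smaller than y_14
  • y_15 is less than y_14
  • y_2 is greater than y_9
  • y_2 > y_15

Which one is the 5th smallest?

y_15

Chaining the given pairs: y_11 < y_7 < y_5 < y_3 < y_15 < y_14 < y_9 < y_6 < y_2 < y_1 < y_12 < y_13.
The 5th smallest is y_15.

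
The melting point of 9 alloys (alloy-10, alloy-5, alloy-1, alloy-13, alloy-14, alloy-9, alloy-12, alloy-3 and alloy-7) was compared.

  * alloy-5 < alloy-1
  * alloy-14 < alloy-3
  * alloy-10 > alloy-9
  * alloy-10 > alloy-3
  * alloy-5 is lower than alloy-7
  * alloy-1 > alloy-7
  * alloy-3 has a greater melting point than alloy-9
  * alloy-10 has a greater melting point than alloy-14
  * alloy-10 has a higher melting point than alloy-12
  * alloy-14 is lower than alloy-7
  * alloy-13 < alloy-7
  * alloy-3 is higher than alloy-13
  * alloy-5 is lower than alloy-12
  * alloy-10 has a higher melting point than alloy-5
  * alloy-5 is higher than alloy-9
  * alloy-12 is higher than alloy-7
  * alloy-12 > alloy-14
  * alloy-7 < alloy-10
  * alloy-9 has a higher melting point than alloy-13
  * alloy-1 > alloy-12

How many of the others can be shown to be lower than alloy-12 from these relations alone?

5

Directly below alloy-12: alloy-14, alloy-5, alloy-7.
One step further: alloy-13, alloy-9 (5 so far).
No other element is forced below alloy-12 by the given relations, so the count is 5.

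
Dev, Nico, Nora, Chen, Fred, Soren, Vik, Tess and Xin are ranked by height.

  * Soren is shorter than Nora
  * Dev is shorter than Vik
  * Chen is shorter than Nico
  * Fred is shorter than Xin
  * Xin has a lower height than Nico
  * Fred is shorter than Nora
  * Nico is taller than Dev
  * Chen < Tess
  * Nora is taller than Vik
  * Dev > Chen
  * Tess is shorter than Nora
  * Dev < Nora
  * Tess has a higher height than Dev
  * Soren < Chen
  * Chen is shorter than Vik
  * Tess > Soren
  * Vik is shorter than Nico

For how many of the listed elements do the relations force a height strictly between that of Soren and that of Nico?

3

Chaining upward from Soren reaches: Chen, Dev, Vik, Tess, Nora.
Chaining downward from Nico reaches: Chen, Dev, Fred, Xin, Vik.
Strictly between Soren and Nico are those in both lists: Chen, Dev, Vik — 3 elements.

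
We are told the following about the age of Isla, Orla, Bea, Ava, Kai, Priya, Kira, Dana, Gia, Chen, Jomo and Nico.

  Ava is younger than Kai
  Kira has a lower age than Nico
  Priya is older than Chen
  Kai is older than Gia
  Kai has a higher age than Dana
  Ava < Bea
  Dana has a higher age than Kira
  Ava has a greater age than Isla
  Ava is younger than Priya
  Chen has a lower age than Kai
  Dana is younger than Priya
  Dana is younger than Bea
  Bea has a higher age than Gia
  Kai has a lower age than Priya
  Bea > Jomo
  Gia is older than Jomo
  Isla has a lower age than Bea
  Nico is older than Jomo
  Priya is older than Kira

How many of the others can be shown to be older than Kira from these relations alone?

From Kira the given relations immediately reach Dana, Nico, Priya.
From those, Kai, Bea — 5 in total.
No other element is forced above Kira by the given relations, so the count is 5.

5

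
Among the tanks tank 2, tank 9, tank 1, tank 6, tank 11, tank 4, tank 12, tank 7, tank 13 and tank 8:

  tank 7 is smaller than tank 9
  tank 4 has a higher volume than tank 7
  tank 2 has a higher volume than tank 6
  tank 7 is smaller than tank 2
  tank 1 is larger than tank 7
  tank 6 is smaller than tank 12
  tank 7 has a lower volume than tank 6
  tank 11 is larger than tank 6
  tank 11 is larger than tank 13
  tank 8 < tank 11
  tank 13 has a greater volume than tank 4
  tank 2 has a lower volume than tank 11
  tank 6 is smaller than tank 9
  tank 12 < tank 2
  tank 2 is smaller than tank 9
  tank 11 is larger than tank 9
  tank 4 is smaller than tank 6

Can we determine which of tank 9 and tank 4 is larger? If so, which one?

The relevant relations are tank 4 < tank 6; tank 6 < tank 12; tank 12 < tank 2; tank 2 < tank 9.
Together: tank 4 < tank 6 < tank 12 < tank 2 < tank 9.
So tank 9 is larger.

tank 9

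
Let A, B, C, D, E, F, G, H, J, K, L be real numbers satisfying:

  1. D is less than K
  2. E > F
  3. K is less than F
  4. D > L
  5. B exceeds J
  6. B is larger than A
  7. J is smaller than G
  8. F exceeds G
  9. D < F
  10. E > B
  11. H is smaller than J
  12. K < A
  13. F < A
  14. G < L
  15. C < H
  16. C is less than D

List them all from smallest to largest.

C < H < J < G < L < D < K < F < A < B < E

Nothing is placed below C, so it is least; from there C < H; H < J; J < G; G < L; L < D; D < K; K < F; F < A; A < B; B < E, each given directly.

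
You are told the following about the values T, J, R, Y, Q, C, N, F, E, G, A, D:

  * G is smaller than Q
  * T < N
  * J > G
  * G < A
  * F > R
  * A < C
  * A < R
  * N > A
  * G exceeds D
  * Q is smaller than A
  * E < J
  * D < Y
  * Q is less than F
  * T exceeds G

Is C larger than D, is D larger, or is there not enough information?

Link the given pairs in sequence: D < G; G < Q; Q < A; A < C.
Together: D < G < Q < A < C.
So C is larger.

C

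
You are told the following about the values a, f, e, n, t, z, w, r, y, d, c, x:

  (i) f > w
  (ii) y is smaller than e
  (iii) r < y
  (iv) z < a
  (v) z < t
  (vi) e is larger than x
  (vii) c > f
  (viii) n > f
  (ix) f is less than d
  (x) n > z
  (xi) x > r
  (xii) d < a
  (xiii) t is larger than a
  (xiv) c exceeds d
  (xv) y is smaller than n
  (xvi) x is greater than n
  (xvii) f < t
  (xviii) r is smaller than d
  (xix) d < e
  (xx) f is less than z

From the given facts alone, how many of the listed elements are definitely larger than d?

4

From d the given relations immediately reach a, e, c.
From those, t — 4 in total.
No other element is forced above d by the given relations, so the count is 4.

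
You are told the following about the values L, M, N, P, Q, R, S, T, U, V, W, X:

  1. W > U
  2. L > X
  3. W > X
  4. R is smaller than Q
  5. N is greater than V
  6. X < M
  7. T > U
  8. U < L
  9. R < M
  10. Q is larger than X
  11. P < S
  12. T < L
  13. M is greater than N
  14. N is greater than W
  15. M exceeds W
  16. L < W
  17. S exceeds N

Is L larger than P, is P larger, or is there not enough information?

Following every chain through P: above P we get S.
L is not reached, and no chain runs the other way from L to P.
So the given relations leave the order of P and L undetermined.

undetermined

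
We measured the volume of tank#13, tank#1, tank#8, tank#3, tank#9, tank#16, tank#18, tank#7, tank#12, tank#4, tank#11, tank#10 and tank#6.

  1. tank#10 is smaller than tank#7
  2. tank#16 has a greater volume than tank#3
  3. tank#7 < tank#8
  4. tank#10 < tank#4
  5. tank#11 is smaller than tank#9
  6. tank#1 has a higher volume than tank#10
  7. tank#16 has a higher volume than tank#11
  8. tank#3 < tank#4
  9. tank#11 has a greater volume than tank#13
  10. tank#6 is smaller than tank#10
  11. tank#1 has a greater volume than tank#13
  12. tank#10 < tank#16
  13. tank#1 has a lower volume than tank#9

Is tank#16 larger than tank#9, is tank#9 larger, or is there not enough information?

undetermined

Following every chain through tank#9: below tank#9 we get tank#6, tank#13, tank#11, tank#10, tank#1.
tank#16 is not reached, and no chain runs the other way from tank#16 to tank#9.
So the given relations leave the order of tank#9 and tank#16 undetermined.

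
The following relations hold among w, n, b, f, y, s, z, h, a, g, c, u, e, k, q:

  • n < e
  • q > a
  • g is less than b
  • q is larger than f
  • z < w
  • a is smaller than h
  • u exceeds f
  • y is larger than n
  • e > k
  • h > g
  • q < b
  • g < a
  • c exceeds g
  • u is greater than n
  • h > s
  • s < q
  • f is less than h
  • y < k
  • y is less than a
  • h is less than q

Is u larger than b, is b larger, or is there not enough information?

undetermined

Following every chain through b: below b we get f, n, s, g, y, a, h, q.
u is not reached, and no chain runs the other way from u to b.
So the given relations leave the order of b and u undetermined.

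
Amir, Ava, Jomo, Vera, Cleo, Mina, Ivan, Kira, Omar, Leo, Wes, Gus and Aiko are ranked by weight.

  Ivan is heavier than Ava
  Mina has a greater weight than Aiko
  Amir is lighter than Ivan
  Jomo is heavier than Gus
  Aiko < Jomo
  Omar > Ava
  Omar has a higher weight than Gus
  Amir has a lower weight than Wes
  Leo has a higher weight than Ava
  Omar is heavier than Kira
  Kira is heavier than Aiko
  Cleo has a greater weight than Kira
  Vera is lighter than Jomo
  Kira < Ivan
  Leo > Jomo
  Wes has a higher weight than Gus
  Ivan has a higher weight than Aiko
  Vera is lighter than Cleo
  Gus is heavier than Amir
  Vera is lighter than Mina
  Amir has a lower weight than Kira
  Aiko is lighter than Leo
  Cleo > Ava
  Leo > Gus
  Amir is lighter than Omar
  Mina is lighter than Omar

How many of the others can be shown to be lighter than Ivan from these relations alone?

From Ivan the given relations immediately reach Amir, Ava, Aiko, Kira.
Nothing else is reachable below Ivan; 4 in all.

4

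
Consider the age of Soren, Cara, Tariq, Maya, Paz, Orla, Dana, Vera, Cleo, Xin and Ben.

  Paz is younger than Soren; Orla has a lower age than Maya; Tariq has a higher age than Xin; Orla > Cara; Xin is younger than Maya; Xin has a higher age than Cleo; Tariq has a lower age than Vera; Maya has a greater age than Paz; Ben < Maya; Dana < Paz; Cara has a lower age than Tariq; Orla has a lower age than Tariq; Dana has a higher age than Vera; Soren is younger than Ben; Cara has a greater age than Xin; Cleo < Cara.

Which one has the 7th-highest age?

Piecing the relations together gives one ordering: Cleo < Xin < Cara < Orla < Tariq < Vera < Dana < Paz < Soren < Ben < Maya.
The 7th largest is Tariq.

Tariq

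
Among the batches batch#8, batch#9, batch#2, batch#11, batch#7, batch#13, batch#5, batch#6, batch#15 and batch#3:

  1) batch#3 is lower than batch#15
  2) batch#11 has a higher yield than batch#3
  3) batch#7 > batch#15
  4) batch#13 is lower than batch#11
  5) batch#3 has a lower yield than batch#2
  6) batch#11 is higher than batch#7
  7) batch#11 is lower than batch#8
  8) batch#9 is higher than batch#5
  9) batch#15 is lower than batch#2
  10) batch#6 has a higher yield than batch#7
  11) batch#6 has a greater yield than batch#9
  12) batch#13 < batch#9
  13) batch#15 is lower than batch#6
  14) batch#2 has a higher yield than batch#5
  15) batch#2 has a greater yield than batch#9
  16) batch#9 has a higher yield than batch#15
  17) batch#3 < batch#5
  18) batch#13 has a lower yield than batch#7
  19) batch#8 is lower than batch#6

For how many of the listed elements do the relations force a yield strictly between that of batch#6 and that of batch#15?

4

The relations place batch#15 below batch#6. An element lies strictly between them when it is forced above batch#15 and also forced below batch#6.
Above batch#15: {batch#9, batch#7, batch#11, batch#8, batch#2}. Below batch#6: {batch#3, batch#5, batch#13, batch#9, batch#7, batch#11, batch#8}.
Intersection: {batch#9, batch#7, batch#11, batch#8} — 4.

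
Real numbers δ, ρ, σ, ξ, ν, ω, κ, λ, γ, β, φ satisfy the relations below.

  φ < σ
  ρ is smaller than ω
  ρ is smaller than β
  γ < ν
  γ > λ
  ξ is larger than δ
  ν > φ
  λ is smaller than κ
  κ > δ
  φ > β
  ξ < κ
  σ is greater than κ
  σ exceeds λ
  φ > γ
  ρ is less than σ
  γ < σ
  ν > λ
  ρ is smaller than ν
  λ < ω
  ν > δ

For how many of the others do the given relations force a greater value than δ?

From δ the given relations immediately reach ξ, κ, ν.
From those, σ — 4 in total.
No other element is forced above δ by the given relations, so the count is 4.

4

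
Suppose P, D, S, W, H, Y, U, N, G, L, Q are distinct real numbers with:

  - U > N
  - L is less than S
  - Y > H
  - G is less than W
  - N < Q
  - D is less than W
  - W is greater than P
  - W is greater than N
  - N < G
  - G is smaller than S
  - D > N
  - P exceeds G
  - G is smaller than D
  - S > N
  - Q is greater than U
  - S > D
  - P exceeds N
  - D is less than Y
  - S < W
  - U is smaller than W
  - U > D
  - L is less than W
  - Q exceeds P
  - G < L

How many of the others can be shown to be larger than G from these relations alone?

8

The elements the relations force above G are D, U, P, Q, L, Y, S, W — no chain reaches any other.
That is 8.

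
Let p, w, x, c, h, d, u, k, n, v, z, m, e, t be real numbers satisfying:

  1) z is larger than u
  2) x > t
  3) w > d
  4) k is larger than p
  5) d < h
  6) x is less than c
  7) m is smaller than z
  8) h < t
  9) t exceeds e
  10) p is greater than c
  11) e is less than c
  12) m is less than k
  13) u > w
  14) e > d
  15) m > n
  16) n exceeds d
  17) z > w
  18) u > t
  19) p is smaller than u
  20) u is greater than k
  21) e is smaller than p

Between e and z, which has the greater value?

e < t and t < x give e < x.
With x < c: e < t < x < c.
With c < p: e < t < x < c < p.
Then p < k extends the chain to k.
With k < u: e < t < x < c < p < k < u.
Then u < z extends the chain to z.
So e < z; z is the larger of the two.

z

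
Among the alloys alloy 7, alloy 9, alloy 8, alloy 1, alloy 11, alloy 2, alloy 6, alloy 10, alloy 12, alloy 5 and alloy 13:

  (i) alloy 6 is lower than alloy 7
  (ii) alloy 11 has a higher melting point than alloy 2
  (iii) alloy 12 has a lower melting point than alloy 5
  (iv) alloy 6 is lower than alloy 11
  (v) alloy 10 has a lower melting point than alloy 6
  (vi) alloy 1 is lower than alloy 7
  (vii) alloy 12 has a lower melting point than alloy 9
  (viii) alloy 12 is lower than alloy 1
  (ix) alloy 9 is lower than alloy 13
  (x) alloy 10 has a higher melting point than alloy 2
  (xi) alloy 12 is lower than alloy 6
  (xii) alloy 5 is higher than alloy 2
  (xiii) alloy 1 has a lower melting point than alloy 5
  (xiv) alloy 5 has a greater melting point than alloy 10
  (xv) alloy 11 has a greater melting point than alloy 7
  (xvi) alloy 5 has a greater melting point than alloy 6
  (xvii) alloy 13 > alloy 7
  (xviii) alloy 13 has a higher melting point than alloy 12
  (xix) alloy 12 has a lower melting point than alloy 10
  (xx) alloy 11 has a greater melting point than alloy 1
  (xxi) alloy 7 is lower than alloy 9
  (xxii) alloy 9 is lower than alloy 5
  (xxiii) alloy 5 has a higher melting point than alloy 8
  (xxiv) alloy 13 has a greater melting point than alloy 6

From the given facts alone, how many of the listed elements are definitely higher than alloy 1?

5

The elements the relations force above alloy 1 are alloy 7, alloy 11, alloy 9, alloy 5, alloy 13 — no chain reaches any other.
That is 5.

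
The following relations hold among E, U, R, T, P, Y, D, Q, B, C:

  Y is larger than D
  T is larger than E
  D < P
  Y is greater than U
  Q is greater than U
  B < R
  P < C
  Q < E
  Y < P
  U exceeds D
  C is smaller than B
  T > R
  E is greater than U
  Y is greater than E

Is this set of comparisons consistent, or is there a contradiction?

Every relation is compatible with D < U < Q < E < Y < P < C < B < R < T; the set is consistent.

consistent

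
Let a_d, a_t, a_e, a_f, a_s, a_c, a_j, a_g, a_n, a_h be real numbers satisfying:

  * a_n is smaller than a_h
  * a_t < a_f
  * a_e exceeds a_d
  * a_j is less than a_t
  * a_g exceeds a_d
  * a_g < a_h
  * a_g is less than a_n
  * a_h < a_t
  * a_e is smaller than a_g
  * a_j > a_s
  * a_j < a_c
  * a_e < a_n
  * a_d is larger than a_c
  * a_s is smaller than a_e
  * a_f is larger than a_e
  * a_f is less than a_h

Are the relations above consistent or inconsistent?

Chaining the given relations yields a_h < a_t < a_f, so a_h < a_f. But one relation states a_f < a_h. These cannot both hold.

inconsistent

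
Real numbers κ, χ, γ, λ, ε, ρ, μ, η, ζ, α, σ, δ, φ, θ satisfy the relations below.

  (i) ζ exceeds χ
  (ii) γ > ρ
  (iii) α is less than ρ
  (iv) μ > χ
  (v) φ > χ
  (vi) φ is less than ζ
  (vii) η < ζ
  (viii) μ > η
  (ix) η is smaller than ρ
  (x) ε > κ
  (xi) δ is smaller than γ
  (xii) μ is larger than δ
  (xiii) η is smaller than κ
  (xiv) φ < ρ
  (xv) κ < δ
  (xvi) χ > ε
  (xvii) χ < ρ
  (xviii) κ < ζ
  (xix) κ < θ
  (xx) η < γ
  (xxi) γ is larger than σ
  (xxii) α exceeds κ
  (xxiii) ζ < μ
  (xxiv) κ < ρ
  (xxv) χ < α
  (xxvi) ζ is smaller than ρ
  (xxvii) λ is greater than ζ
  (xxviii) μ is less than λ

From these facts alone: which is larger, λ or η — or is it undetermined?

The relevant relations are η < κ; κ < ε; ε < χ; χ < φ; φ < ζ; ζ < μ; μ < λ.
Together: η < κ < ε < χ < φ < ζ < μ < λ.
So λ is larger.

λ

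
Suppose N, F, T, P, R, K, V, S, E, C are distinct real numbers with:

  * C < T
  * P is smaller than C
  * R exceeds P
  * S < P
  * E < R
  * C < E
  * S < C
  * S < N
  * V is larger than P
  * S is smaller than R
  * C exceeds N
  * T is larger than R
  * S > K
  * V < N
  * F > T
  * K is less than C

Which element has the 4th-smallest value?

Chaining the given pairs: K < S < P < V < N < C < E < R < T < F.
The 4th smallest is V.

V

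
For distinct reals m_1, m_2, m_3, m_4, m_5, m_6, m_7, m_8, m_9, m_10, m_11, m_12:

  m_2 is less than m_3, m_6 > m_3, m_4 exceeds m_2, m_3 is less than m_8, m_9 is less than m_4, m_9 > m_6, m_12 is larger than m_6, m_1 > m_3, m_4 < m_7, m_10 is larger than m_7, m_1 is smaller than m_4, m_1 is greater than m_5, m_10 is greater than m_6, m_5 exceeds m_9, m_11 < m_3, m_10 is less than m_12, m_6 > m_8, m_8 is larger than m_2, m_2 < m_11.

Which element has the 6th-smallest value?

m_9

The consecutive relations fix a unique order: m_2 < m_11 < m_3 < m_8 < m_6 < m_9 < m_5 < m_1 < m_4 < m_7 < m_10 < m_12.
The 6th smallest is m_9.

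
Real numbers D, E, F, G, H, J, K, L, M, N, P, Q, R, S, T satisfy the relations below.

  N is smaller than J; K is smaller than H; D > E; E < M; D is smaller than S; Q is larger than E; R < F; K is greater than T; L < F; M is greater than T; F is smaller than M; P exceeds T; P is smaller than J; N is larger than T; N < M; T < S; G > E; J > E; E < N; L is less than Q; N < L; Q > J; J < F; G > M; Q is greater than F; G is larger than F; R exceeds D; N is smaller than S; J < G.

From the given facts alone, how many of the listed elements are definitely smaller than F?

8

The elements the relations force below F are T, P, E, N, D, J, R, L — no chain reaches any other.
That is 8.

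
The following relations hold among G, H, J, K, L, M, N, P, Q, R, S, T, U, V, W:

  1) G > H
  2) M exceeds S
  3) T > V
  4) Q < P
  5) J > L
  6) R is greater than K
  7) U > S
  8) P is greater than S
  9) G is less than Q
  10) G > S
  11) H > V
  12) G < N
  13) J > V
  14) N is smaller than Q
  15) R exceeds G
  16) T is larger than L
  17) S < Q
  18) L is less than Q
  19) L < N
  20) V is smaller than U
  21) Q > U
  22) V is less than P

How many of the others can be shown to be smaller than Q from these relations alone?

7

From Q the given relations immediately reach L, S, G, N, U.
From those, V, H — 7 in total.
No other element is forced below Q by the given relations, so the count is 7.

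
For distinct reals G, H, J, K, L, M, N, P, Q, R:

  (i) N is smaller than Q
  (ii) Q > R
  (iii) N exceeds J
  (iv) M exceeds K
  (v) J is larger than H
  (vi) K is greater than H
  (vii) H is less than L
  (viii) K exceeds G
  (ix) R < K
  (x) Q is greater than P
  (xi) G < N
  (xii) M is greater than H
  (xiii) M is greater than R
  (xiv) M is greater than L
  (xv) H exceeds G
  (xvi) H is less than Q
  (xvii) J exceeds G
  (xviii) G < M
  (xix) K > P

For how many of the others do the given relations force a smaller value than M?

From M the given relations immediately reach R, G, H, L, K.
From those, P — 6 in total.
No other element is forced below M by the given relations, so the count is 6.

6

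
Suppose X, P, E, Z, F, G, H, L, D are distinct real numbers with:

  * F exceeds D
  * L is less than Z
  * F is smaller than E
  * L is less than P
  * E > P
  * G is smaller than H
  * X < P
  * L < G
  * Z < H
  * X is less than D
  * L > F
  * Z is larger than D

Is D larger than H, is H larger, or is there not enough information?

The relevant relations are D < F; F < L; L < G; G < H.
Together: D < F < L < G < H.
So H is larger.

H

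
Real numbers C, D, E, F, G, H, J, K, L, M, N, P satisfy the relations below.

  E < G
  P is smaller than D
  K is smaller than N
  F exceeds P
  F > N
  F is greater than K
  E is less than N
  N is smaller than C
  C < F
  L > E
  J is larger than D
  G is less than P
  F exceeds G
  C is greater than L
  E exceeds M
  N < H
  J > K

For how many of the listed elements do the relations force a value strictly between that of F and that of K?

Chaining upward from K reaches: J, N, C, H.
Chaining downward from F reaches: M, E, G, P, L, N, C.
Strictly between K and F are those in both lists: N, C — 2 elements.

2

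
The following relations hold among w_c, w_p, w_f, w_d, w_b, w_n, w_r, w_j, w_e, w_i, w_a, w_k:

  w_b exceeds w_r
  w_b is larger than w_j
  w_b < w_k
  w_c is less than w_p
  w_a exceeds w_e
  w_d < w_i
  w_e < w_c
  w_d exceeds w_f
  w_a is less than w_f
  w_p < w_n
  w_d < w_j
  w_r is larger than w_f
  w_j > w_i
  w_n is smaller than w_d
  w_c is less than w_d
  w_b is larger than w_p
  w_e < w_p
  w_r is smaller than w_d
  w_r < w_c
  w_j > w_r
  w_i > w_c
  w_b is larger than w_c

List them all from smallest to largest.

Each adjacent pair is fixed by a given relation: w_e < w_a; w_a < w_f; w_f < w_r; w_r < w_c; w_c < w_p; w_p < w_n; w_n < w_d; w_d < w_i; w_i < w_j; w_j < w_b; w_b < w_k. Chaining them end to end gives the full order.

w_e < w_a < w_f < w_r < w_c < w_p < w_n < w_d < w_i < w_j < w_b < w_k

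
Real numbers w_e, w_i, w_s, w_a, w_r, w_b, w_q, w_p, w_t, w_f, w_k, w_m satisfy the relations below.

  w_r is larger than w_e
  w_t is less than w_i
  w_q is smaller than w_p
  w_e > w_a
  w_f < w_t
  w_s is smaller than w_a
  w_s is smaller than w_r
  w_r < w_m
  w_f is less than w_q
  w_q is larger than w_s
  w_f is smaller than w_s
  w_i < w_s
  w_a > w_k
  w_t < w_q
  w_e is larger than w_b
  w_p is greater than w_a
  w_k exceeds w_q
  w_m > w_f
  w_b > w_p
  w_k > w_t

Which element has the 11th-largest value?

w_t

Chaining the given pairs: w_f < w_t < w_i < w_s < w_q < w_k < w_a < w_p < w_b < w_e < w_r < w_m.
Counting 11 from the largest end gives w_t.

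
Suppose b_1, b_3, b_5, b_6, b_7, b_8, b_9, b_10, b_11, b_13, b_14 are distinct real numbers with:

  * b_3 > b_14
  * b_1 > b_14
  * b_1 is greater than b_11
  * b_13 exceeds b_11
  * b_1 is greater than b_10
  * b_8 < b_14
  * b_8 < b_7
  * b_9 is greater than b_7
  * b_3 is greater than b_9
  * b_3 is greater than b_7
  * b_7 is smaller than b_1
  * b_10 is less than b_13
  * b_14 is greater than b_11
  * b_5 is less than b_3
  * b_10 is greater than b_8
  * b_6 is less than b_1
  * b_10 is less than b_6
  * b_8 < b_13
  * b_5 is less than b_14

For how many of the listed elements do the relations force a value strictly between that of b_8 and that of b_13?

The relations place b_8 below b_13. An element lies strictly between them when it is forced above b_8 and also forced below b_13.
Above b_8: {b_7, b_14, b_10, b_9, b_6, b_1, b_3}. Below b_13: {b_11, b_10}.
Intersection: {b_10} — 1.

1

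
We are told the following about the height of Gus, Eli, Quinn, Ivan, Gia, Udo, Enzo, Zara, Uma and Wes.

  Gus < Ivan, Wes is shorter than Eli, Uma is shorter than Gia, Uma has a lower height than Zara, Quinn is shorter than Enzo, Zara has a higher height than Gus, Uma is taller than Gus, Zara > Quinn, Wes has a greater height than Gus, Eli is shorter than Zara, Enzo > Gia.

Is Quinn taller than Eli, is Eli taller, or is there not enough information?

Following every chain through Quinn: above Quinn we get Zara, Enzo.
Eli is not reached, and no chain runs the other way from Eli to Quinn.
So the given relations leave the order of Quinn and Eli undetermined.

undetermined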